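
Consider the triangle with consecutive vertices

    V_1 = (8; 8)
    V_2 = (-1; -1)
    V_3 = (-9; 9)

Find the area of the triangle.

81

Apply the shoelace (surveyor's) formula: 2A = Σ (x_i·y_{i+1} − x_{i+1}·y_i), indices taken mod 3.
Cross-terms: 0, -18, -144  ⇒  Σ = -162
Area = |Σ|/2 = 81.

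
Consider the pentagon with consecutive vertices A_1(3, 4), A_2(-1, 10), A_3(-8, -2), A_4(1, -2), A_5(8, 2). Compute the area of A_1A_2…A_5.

89

Apply Gauss's area formula: 2A = Σ (x_i·y_{i+1} − x_{i+1}·y_i), indices taken mod 5.
Σ = (34) + (82) + (18) + (18) + (26) = 178
Area = |Σ|/2 = 89.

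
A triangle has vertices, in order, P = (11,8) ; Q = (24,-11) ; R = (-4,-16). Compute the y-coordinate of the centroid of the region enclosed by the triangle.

-19/3

Apply Gauss's area formula. First the cross-terms c_i = x_i·y_{i+1} − x_{i+1}·y_i:
  -313, -428, 144  ⇒  2A = -597, A = -298.5.
Then Σ (y_i + y_{i+1})·c_i = 11343, so ȳ = 11343 / (6·(-298.5)) = -19/3.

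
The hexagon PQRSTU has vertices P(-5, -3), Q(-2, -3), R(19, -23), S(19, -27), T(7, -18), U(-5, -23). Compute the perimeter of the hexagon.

84

|PQ| = √((3)² + (0)²) = √9 = 3
|QR| = √((21)² + (-20)²) = √841 = 29
|RS| = √((0)² + (-4)²) = √16 = 4
|ST| = √((-12)² + (9)²) = √225 = 15
|TU| = √((-12)² + (-5)²) = √169 = 13
|UP| = √((0)² + (20)²) = √400 = 20
Perimeter = 3 + 29 + 4 + 15 + 13 + 20 = 84.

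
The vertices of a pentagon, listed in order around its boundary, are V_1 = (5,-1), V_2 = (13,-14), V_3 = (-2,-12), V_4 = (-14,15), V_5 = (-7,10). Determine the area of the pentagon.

Apply Gauss's area formula: 2A = Σ (x_i·y_{i+1} − x_{i+1}·y_i), indices taken mod 5.
Cross-terms: -57, -184, -198, -35, -43  ⇒  Σ = -517
Area = |Σ|/2 = 258.5.

258.5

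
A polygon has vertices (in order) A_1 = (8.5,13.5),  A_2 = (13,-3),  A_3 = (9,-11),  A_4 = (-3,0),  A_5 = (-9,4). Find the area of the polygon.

Apply the shoelace formula: 2A = Σ (x_i·y_{i+1} − x_{i+1}·y_i), indices taken mod 5.
A_1→A_2: (8.5)(-3) − (13)(13.5) = -201
A_2→A_3: (13)(-11) − (9)(-3) = -116
A_3→A_4: (9)(0) − (-3)(-11) = -33
A_4→A_5: (-3)(4) − (-9)(0) = -12
A_5→A_1: (-9)(13.5) − (8.5)(4) = -155.5
Σ = -517.5
Area = |Σ|/2 = 258.75.

258.75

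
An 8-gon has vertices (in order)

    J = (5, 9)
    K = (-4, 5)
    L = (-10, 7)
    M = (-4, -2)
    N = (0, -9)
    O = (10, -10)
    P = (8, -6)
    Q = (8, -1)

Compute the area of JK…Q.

197

Cross-terms: 61, 22, 48, 36, 90, 20, 40, 77  ⇒  Σ = 394
Area = |Σ|/2 = 197.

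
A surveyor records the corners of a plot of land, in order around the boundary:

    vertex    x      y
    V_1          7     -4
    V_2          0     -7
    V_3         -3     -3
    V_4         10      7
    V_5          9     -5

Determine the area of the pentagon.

Apply Gauss's area formula: 2A = Σ (x_i·y_{i+1} − x_{i+1}·y_i), indices taken mod 5.
V_1→V_2: (7)(-7) − (0)(-4) = -49
V_2→V_3: (0)(-3) − (-3)(-7) = -21
V_3→V_4: (-3)(7) − (10)(-3) = 9
V_4→V_5: (10)(-5) − (9)(7) = -113
V_5→V_1: (9)(-4) − (7)(-5) = -1
Σ = -175
Area = |Σ|/2 = 87.5.

87.5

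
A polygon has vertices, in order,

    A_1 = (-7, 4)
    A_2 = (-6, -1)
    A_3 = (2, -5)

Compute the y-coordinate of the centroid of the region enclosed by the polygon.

-2/3

Apply the shoelace formula. First the cross-terms c_i = x_i·y_{i+1} − x_{i+1}·y_i:
  31, 32, -27  ⇒  2A = 36, A = 18.
Then Σ (y_i + y_{i+1})·c_i = -72, so ȳ = -72 / (6·18) = -2/3.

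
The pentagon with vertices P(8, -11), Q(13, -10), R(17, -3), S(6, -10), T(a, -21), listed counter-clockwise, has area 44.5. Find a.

-5

The doubled signed area Σ (x_i y_{i+1} − x_{i+1} y_i) is linear in a.
With a=0 it equals 84; the coefficient of a is -1 (from the two edges through T).
So -1·a + 84 = 2·44.5 = 89 ⇒ a = -5.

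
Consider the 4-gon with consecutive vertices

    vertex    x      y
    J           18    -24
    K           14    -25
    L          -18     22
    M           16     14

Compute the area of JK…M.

748

Apply the surveyor's formula: 2A = Σ (x_i·y_{i+1} − x_{i+1}·y_i), indices taken mod 4.
J→K: (18)(-25) − (14)(-24) = -114
K→L: (14)(22) − (-18)(-25) = -142
L→M: (-18)(14) − (16)(22) = -604
M→J: (16)(-24) − (18)(14) = -636
Σ = -1496
Area = |Σ|/2 = 748.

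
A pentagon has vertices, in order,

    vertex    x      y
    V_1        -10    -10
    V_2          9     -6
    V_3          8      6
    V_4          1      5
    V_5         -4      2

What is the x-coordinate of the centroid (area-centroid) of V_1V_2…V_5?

41/46

Apply the shoelace (surveyor's) formula. First the cross-terms c_i = x_i·y_{i+1} − x_{i+1}·y_i:
  150, 102, 34, 22, 60  ⇒  2A = 368, A = 184.
Then Σ (x_i + x_{i+1})·c_i = 984, so x̄ = 984 / (6·184) = 41/46.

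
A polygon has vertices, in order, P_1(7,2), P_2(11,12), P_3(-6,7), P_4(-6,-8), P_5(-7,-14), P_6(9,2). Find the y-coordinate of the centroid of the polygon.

Apply Gauss's area formula. First the cross-terms c_i = x_i·y_{i+1} − x_{i+1}·y_i:
  62, 149, 90, 28, 112, 4  ⇒  2A = 445, A = 222.5.
Then Σ (y_i + y_{i+1})·c_i = 1665, so ȳ = 1665 / (6·222.5) = 111/89.

111/89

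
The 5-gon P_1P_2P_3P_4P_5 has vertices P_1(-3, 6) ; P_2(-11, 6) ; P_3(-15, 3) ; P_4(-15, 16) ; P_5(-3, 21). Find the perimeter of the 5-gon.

|P_1P_2| = √((-8)² + (0)²) = √64 = 8
|P_2P_3| = √((-4)² + (-3)²) = √25 = 5
|P_3P_4| = √((0)² + (13)²) = √169 = 13
|P_4P_5| = √((12)² + (5)²) = √169 = 13
|P_5P_1| = √((0)² + (-15)²) = √225 = 15
Perimeter = 8 + 5 + 13 + 13 + 15 = 54.

54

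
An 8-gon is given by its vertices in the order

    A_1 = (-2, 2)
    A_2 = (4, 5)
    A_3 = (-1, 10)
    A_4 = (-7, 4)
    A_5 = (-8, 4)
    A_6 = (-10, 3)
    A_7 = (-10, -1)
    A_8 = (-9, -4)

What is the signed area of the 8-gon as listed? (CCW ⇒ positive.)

79

Σ = (-18) + (45) + (66) + (4) + (16) + (40) + (31) + (-26) = 158
Signed area = Σ/2 = 79 (positive ⇒ counter-clockwise traversal).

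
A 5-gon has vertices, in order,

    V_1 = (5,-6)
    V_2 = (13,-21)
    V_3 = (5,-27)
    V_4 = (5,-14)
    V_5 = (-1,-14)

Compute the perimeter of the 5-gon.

|V_1V_2| = √((8)² + (-15)²) = √289 = 17
|V_2V_3| = √((-8)² + (-6)²) = √100 = 10
|V_3V_4| = √((0)² + (13)²) = √169 = 13
|V_4V_5| = √((-6)² + (0)²) = √36 = 6
|V_5V_1| = √((6)² + (8)²) = √100 = 10
Perimeter = 17 + 10 + 13 + 6 + 10 = 56.

56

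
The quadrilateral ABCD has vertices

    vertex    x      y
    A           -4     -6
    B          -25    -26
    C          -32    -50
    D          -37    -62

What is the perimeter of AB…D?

|AB| = √((-21)² + (-20)²) = √841 = 29
|BC| = √((-7)² + (-24)²) = √625 = 25
|CD| = √((-5)² + (-12)²) = √169 = 13
|DA| = √((33)² + (56)²) = √4225 = 65
Perimeter = 29 + 25 + 13 + 65 = 132.

132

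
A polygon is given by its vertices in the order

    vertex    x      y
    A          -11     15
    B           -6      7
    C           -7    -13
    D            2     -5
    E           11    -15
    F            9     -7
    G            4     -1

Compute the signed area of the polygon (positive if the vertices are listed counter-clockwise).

Apply Gauss's area formula: 2A = Σ (x_i·y_{i+1} − x_{i+1}·y_i), indices taken mod 7.
Cross-terms: 13, 127, 61, 25, 58, 19, 49  ⇒  Σ = 352
Signed area = Σ/2 = 176 (positive ⇒ counter-clockwise traversal).

176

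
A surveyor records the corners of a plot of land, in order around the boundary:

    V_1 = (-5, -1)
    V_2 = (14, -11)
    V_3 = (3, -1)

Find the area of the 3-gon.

40

Apply the shoelace formula: 2A = Σ (x_i·y_{i+1} − x_{i+1}·y_i), indices taken mod 3.
Cross-terms: 69, 19, -8  ⇒  Σ = 80
Area = |Σ|/2 = 40.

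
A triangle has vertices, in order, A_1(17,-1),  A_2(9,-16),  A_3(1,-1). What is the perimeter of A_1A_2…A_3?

50

|A_1A_2| = √((-8)² + (-15)²) = √289 = 17
|A_2A_3| = √((-8)² + (15)²) = √289 = 17
|A_3A_1| = √((16)² + (0)²) = √256 = 16
Perimeter = 17 + 17 + 16 = 50.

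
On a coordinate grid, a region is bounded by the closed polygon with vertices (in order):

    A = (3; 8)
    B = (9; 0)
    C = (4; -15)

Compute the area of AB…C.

Apply the surveyor's formula: 2A = Σ (x_i·y_{i+1} − x_{i+1}·y_i), indices taken mod 3.
Σ = (-72) + (-135) + (77) = -130
Area = |Σ|/2 = 65.

65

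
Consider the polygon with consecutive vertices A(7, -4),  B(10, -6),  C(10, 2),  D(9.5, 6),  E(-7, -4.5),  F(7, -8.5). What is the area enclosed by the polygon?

120.375

Apply the surveyor's formula: 2A = Σ (x_i·y_{i+1} − x_{i+1}·y_i), indices taken mod 6.
A→B: (7)(-6) − (10)(-4) = -2
B→C: (10)(2) − (10)(-6) = 80
C→D: (10)(6) − (9.5)(2) = 41
D→E: (9.5)(-4.5) − (-7)(6) = -0.75
E→F: (-7)(-8.5) − (7)(-4.5) = 91
F→A: (7)(-4) − (7)(-8.5) = 31.5
Σ = 240.75
Area = |Σ|/2 = 120.375.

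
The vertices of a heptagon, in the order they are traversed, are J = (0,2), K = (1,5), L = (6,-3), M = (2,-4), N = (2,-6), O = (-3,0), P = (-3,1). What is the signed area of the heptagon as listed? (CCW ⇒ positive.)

-42

Apply the shoelace formula: 2A = Σ (x_i·y_{i+1} − x_{i+1}·y_i), indices taken mod 7.
Σ = (-2) + (-33) + (-18) + (-4) + (-18) + (-3) + (-6) = -84
Signed area = Σ/2 = -42 (negative ⇒ clockwise traversal).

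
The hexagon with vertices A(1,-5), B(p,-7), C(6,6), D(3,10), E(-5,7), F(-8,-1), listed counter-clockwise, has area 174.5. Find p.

9

Write out the shoelace sum; only the two edges meeting at B involve p:
2·Area = [(1·(-7) − p·(-5)) + (p·6 − 6·(-7))] + 215
       = 11·p + 250 = 349
⇒ p = 9.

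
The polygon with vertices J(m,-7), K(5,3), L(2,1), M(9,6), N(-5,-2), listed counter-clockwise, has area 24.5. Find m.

-7

Write out the shoelace sum; only the two edges meeting at J involve m:
2·Area = [((-5)·(-7) − m·(-2)) + (m·3 − 5·(-7))] + 14
       = 5·m + 84 = 49
⇒ m = -7.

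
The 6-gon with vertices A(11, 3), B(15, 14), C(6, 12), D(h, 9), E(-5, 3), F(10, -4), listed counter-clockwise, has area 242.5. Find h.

-13

Write out the shoelace sum; only the two edges meeting at D involve h:
2·Area = [(6·9 − h·12) + (h·3 − (-5)·9)] + 269
       = -9·h + 368 = 485
⇒ h = -13.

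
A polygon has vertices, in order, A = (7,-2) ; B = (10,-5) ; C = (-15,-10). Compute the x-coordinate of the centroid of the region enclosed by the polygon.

2/3

Apply the shoelace (surveyor's) formula. First the cross-terms c_i = x_i·y_{i+1} − x_{i+1}·y_i:
  -15, -175, 100  ⇒  2A = -90, A = -45.
Then Σ (x_i + x_{i+1})·c_i = -180, so x̄ = -180 / (6·(-45)) = 2/3.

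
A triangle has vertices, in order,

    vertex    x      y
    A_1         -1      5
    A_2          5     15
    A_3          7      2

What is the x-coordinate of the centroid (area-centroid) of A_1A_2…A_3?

11/3

Apply the surveyor's formula. First the cross-terms c_i = x_i·y_{i+1} − x_{i+1}·y_i:
  -40, -95, 37  ⇒  2A = -98, A = -49.
Then Σ (x_i + x_{i+1})·c_i = -1078, so x̄ = -1078 / (6·(-49)) = 11/3.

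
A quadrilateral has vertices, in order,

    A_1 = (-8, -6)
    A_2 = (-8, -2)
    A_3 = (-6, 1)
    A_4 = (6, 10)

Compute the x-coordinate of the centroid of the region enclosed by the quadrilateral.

-352/111

Apply Gauss's area formula. First the cross-terms c_i = x_i·y_{i+1} − x_{i+1}·y_i:
  -32, -20, -66, 44  ⇒  2A = -74, A = -37.
Then Σ (x_i + x_{i+1})·c_i = 704, so x̄ = 704 / (6·(-37)) = -352/111.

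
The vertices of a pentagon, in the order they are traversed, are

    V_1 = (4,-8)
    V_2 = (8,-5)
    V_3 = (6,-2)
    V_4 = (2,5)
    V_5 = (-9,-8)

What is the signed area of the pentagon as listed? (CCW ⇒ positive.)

Cross-terms: 44, 14, 34, 29, 104  ⇒  Σ = 225
Signed area = Σ/2 = 112.5 (positive ⇒ counter-clockwise traversal).

112.5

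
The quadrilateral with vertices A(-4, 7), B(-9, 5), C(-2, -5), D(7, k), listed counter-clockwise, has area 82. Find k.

-9

The doubled signed area Σ (x_i y_{i+1} − x_{i+1} y_i) is linear in k.
With k=0 it equals 182; the coefficient of k is 2 (from the two edges through D).
So 2·k + 182 = 2·82 = 164 ⇒ k = -9.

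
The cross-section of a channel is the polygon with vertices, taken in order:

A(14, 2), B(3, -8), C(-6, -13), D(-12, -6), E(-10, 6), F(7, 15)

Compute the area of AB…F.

422.5

Σ = (-118) + (-87) + (-120) + (-132) + (-192) + (-196) = -845
Area = |Σ|/2 = 422.5.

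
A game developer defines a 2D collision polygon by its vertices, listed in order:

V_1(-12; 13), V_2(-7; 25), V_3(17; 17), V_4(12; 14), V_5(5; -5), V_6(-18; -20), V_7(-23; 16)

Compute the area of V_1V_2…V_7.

Cross-terms: -209, -544, 34, -130, -190, -748, -107  ⇒  Σ = -1894
Area = |Σ|/2 = 947.

947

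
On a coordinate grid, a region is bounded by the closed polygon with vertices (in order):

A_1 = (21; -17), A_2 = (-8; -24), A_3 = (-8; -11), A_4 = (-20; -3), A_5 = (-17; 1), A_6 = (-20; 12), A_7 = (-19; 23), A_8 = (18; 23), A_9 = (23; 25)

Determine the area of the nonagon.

Apply the shoelace (surveyor's) formula: 2A = Σ (x_i·y_{i+1} − x_{i+1}·y_i), indices taken mod 9.
Σ = (-640) + (-104) + (-196) + (-71) + (-184) + (-232) + (-851) + (-79) + (-916) = -3273
Area = |Σ|/2 = 1636.5.

1636.5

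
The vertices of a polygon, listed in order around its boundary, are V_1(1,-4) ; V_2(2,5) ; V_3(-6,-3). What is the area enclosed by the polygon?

Apply Gauss's area formula: 2A = Σ (x_i·y_{i+1} − x_{i+1}·y_i), indices taken mod 3.
Σ = (13) + (24) + (27) = 64
Area = |Σ|/2 = 32.

32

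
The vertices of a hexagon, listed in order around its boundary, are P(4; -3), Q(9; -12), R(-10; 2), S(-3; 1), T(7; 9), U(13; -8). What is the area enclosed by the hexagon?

Σ = (-21) + (-102) + (-4) + (-34) + (-173) + (-7) = -341
Area = |Σ|/2 = 170.5.

170.5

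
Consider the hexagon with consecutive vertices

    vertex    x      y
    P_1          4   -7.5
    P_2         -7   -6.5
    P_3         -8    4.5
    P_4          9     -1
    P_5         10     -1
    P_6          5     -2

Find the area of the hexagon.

119

Apply the surveyor's formula: 2A = Σ (x_i·y_{i+1} − x_{i+1}·y_i), indices taken mod 6.
P_1→P_2: (4)(-6.5) − (-7)(-7.5) = -78.5
P_2→P_3: (-7)(4.5) − (-8)(-6.5) = -83.5
P_3→P_4: (-8)(-1) − (9)(4.5) = -32.5
P_4→P_5: (9)(-1) − (10)(-1) = 1
P_5→P_6: (10)(-2) − (5)(-1) = -15
P_6→P_1: (5)(-7.5) − (4)(-2) = -29.5
Σ = -238
Area = |Σ|/2 = 119.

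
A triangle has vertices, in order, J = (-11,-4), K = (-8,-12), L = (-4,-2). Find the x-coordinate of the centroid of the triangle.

Apply the shoelace (surveyor's) formula. First the cross-terms c_i = x_i·y_{i+1} − x_{i+1}·y_i:
  100, -32, -6  ⇒  2A = 62, A = 31.
Then Σ (x_i + x_{i+1})·c_i = -1426, so x̄ = -1426 / (6·31) = -23/3.

-23/3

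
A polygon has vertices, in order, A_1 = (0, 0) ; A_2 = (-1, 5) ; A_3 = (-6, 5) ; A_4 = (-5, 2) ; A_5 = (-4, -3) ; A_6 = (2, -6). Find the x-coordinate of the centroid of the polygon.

Apply the shoelace (surveyor's) formula. First the cross-terms c_i = x_i·y_{i+1} − x_{i+1}·y_i:
  0, 25, 13, 23, 30, 0  ⇒  2A = 91, A = 45.5.
Then Σ (x_i + x_{i+1})·c_i = -585, so x̄ = -585 / (6·45.5) = -15/7.

-15/7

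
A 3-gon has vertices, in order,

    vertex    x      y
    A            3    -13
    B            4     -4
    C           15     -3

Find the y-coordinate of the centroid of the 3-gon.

Apply Gauss's area formula. First the cross-terms c_i = x_i·y_{i+1} − x_{i+1}·y_i:
  40, 48, -186  ⇒  2A = -98, A = -49.
Then Σ (y_i + y_{i+1})·c_i = 1960, so ȳ = 1960 / (6·(-49)) = -20/3.

-20/3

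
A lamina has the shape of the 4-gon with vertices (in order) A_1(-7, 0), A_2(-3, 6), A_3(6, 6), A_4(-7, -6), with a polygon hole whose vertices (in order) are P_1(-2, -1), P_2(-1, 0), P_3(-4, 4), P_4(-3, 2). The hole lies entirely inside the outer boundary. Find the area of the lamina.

Outer boundary:
Apply the shoelace formula: 2A = Σ (x_i·y_{i+1} − x_{i+1}·y_i), indices taken mod 4.
A_1→A_2: (-7)(6) − (-3)(0) = -42
A_2→A_3: (-3)(6) − (6)(6) = -54
A_3→A_4: (6)(-6) − (-7)(6) = 6
A_4→A_1: (-7)(0) − (-7)(-6) = -42
Σ = -132
Area = |Σ|/2 = 66.
Hole:
Apply the shoelace formula: 2A = Σ (x_i·y_{i+1} − x_{i+1}·y_i), indices taken mod 4.
P_1→P_2: (-2)(0) − (-1)(-1) = -1
P_2→P_3: (-1)(4) − (-4)(0) = -4
P_3→P_4: (-4)(2) − (-3)(4) = 4
P_4→P_1: (-3)(-1) − (-2)(2) = 7
Σ = 6
Area = |Σ|/2 = 3.
Net area = 66 − 3 = 63.

63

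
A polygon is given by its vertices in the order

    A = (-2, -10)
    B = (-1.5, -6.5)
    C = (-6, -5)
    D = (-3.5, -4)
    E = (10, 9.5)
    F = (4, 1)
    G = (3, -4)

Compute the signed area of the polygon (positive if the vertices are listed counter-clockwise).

Σ = (-2) + (-31.5) + (6.5) + (6.75) + (-28) + (-19) + (-38) = -105.25
Signed area = Σ/2 = -52.625 (negative ⇒ clockwise traversal).

-52.625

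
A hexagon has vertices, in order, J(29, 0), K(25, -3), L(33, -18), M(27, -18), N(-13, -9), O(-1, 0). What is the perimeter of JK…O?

114

|JK| = √((-4)² + (-3)²) = √25 = 5
|KL| = √((8)² + (-15)²) = √289 = 17
|LM| = √((-6)² + (0)²) = √36 = 6
|MN| = √((-40)² + (9)²) = √1681 = 41
|NO| = √((12)² + (9)²) = √225 = 15
|OJ| = √((30)² + (0)²) = √900 = 30
Perimeter = 5 + 17 + 6 + 41 + 15 + 30 = 114.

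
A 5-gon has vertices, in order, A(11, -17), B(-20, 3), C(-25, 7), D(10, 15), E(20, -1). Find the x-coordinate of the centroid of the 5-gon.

Apply Gauss's area formula. First the cross-terms c_i = x_i·y_{i+1} − x_{i+1}·y_i:
  -307, -65, -445, -310, -329  ⇒  2A = -1456, A = -728.
Then Σ (x_i + x_{i+1})·c_i = -7136, so x̄ = -7136 / (6·(-728)) = 446/273.

446/273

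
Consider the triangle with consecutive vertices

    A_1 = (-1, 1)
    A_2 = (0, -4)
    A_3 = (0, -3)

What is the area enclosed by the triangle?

0.5

Σ = (4) + (0) + (-3) = 1
Area = |Σ|/2 = 0.5.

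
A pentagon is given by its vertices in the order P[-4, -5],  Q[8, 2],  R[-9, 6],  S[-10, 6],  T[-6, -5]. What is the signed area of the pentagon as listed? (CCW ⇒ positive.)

100

Σ = (32) + (66) + (6) + (86) + (10) = 200
Signed area = Σ/2 = 100 (positive ⇒ counter-clockwise traversal).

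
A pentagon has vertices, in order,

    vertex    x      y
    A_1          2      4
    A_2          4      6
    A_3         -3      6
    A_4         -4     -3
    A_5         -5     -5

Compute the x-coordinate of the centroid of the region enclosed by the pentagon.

-38/33

Apply Gauss's area formula. First the cross-terms c_i = x_i·y_{i+1} − x_{i+1}·y_i:
  -4, 42, 33, 5, -10  ⇒  2A = 66, A = 33.
Then Σ (x_i + x_{i+1})·c_i = -228, so x̄ = -228 / (6·33) = -38/33.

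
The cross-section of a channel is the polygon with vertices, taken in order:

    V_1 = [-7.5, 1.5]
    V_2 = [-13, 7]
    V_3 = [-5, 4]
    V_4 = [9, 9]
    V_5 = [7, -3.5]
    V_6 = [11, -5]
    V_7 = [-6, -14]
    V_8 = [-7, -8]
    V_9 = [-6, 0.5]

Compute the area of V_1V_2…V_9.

Apply the shoelace formula: 2A = Σ (x_i·y_{i+1} − x_{i+1}·y_i), indices taken mod 9.
Cross-terms: -33, -17, -81, -94.5, 3.5, -184, -50, -51.5, -5.25  ⇒  Σ = -512.75
Area = |Σ|/2 = 256.375.

256.375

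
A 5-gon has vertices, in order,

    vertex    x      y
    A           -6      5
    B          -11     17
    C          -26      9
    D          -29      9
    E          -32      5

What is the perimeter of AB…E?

64

|AB| = √((-5)² + (12)²) = √169 = 13
|BC| = √((-15)² + (-8)²) = √289 = 17
|CD| = √((-3)² + (0)²) = √9 = 3
|DE| = √((-3)² + (-4)²) = √25 = 5
|EA| = √((26)² + (0)²) = √676 = 26
Perimeter = 13 + 17 + 3 + 5 + 26 = 64.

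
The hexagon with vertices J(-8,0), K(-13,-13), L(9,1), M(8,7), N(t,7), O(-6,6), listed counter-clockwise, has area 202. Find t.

5

Write out the shoelace sum; only the two edges meeting at N involve t:
2·Area = [(8·7 − t·7) + (t·6 − (-6)·7)] + 311
       = -1·t + 409 = 404
⇒ t = 5.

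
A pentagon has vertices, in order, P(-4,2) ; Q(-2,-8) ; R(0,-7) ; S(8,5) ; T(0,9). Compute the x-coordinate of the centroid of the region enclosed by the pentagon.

Apply the shoelace formula. First the cross-terms c_i = x_i·y_{i+1} − x_{i+1}·y_i:
  36, 14, 56, 72, 36  ⇒  2A = 214, A = 107.
Then Σ (x_i + x_{i+1})·c_i = 636, so x̄ = 636 / (6·107) = 106/107.

106/107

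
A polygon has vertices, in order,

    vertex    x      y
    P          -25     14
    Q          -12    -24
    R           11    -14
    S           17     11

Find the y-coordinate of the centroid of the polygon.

-147/74

Apply Gauss's area formula. First the cross-terms c_i = x_i·y_{i+1} − x_{i+1}·y_i:
  768, 432, 359, 513  ⇒  2A = 2072, A = 1036.
Then Σ (y_i + y_{i+1})·c_i = -12348, so ȳ = -12348 / (6·1036) = -147/74.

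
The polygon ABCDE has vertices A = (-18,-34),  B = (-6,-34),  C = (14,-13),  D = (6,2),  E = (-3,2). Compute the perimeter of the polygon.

106

|AB| = √((12)² + (0)²) = √144 = 12
|BC| = √((20)² + (21)²) = √841 = 29
|CD| = √((-8)² + (15)²) = √289 = 17
|DE| = √((-9)² + (0)²) = √81 = 9
|EA| = √((-15)² + (-36)²) = √1521 = 39
Perimeter = 12 + 29 + 17 + 9 + 39 = 106.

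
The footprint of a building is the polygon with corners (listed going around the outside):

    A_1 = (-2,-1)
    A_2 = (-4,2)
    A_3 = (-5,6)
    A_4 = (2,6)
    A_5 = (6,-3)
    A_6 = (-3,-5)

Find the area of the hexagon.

76

A_1→A_2: (-2)(2) − (-4)(-1) = -8
A_2→A_3: (-4)(6) − (-5)(2) = -14
A_3→A_4: (-5)(6) − (2)(6) = -42
A_4→A_5: (2)(-3) − (6)(6) = -42
A_5→A_6: (6)(-5) − (-3)(-3) = -39
A_6→A_1: (-3)(-1) − (-2)(-5) = -7
Σ = -152
Area = |Σ|/2 = 76.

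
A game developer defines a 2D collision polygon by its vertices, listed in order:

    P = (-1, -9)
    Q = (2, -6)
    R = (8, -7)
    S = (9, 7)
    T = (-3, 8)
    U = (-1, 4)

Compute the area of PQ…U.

Apply the shoelace formula: 2A = Σ (x_i·y_{i+1} − x_{i+1}·y_i), indices taken mod 6.
P→Q: (-1)(-6) − (2)(-9) = 24
Q→R: (2)(-7) − (8)(-6) = 34
R→S: (8)(7) − (9)(-7) = 119
S→T: (9)(8) − (-3)(7) = 93
T→U: (-3)(4) − (-1)(8) = -4
U→P: (-1)(-9) − (-1)(4) = 13
Σ = 279
Area = |Σ|/2 = 139.5.

139.5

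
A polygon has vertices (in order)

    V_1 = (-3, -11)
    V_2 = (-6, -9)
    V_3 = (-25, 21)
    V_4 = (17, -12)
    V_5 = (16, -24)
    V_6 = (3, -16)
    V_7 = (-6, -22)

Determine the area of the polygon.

504.5

Σ = (-39) + (-351) + (-57) + (-216) + (-184) + (-162) + (0) = -1009
Area = |Σ|/2 = 504.5.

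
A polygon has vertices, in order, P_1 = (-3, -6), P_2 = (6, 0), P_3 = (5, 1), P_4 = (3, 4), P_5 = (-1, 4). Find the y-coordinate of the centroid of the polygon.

-11/93

Apply Gauss's area formula. First the cross-terms c_i = x_i·y_{i+1} − x_{i+1}·y_i:
  36, 6, 17, 16, 18  ⇒  2A = 93, A = 46.5.
Then Σ (y_i + y_{i+1})·c_i = -33, so ȳ = -33 / (6·46.5) = -11/93.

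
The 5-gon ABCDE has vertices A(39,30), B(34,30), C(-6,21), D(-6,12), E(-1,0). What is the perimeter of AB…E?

118

|AB| = √((-5)² + (0)²) = √25 = 5
|BC| = √((-40)² + (-9)²) = √1681 = 41
|CD| = √((0)² + (-9)²) = √81 = 9
|DE| = √((5)² + (-12)²) = √169 = 13
|EA| = √((40)² + (30)²) = √2500 = 50
Perimeter = 5 + 41 + 9 + 13 + 50 = 118.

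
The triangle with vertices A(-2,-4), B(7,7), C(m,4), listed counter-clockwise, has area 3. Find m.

Write out the shoelace sum; only the two edges meeting at C involve m:
2·Area = [(7·4 − m·7) + (m·(-4) − (-2)·4)] + 14
       = -11·m + 50 = 6
⇒ m = 4.

4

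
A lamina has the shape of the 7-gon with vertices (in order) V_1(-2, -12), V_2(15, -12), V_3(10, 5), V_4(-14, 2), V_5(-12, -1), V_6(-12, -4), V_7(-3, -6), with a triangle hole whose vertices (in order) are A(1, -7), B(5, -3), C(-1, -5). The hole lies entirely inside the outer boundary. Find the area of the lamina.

315.5

Outer boundary:
Apply the surveyor's formula: 2A = Σ (x_i·y_{i+1} − x_{i+1}·y_i), indices taken mod 7.
Σ = (204) + (195) + (90) + (38) + (36) + (60) + (24) = 647
Area = |Σ|/2 = 323.5.
Hole:
Apply the surveyor's formula: 2A = Σ (x_i·y_{i+1} − x_{i+1}·y_i), indices taken mod 3.
A→B: (1)(-3) − (5)(-7) = 32
B→C: (5)(-5) − (-1)(-3) = -28
C→A: (-1)(-7) − (1)(-5) = 12
Σ = 16
Area = |Σ|/2 = 8.
Net area = 323.5 − 8 = 315.5.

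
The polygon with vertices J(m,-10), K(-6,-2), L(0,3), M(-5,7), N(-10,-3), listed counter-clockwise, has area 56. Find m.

-10

The doubled signed area Σ (x_i y_{i+1} − x_{i+1} y_i) is linear in m.
With m=0 it equals 122; the coefficient of m is 1 (from the two edges through J).
So 1·m + 122 = 2·56 = 112 ⇒ m = -10.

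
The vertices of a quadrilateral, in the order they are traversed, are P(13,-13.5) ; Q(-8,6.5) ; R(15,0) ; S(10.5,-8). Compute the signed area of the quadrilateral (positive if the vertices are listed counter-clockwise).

-139.375

Apply Gauss's area formula: 2A = Σ (x_i·y_{i+1} − x_{i+1}·y_i), indices taken mod 4.
Σ = (-23.5) + (-97.5) + (-120) + (-37.75) = -278.75
Signed area = Σ/2 = -139.375 (negative ⇒ clockwise traversal).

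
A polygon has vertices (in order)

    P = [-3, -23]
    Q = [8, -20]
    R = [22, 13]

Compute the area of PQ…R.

Apply the surveyor's formula: 2A = Σ (x_i·y_{i+1} − x_{i+1}·y_i), indices taken mod 3.
Cross-terms: 244, 544, -467  ⇒  Σ = 321
Area = |Σ|/2 = 160.5.

160.5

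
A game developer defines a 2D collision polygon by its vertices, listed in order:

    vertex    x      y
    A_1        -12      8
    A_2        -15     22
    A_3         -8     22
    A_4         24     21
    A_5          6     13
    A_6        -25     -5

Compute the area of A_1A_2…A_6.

386.5

Apply the surveyor's formula: 2A = Σ (x_i·y_{i+1} − x_{i+1}·y_i), indices taken mod 6.
A_1→A_2: (-12)(22) − (-15)(8) = -144
A_2→A_3: (-15)(22) − (-8)(22) = -154
A_3→A_4: (-8)(21) − (24)(22) = -696
A_4→A_5: (24)(13) − (6)(21) = 186
A_5→A_6: (6)(-5) − (-25)(13) = 295
A_6→A_1: (-25)(8) − (-12)(-5) = -260
Σ = -773
Area = |Σ|/2 = 386.5.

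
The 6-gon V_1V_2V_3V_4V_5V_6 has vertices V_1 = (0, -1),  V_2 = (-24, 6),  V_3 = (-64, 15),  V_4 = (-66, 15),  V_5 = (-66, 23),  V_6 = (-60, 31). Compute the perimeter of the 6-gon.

|V_1V_2| = √((-24)² + (7)²) = √625 = 25
|V_2V_3| = √((-40)² + (9)²) = √1681 = 41
|V_3V_4| = √((-2)² + (0)²) = √4 = 2
|V_4V_5| = √((0)² + (8)²) = √64 = 8
|V_5V_6| = √((6)² + (8)²) = √100 = 10
|V_6V_1| = √((60)² + (-32)²) = √4624 = 68
Perimeter = 25 + 41 + 2 + 8 + 10 + 68 = 154.

154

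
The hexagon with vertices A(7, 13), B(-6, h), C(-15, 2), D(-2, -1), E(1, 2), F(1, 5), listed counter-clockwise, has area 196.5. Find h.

The doubled signed area Σ (x_i y_{i+1} − x_{i+1} y_i) is linear in h.
With h=0 it equals 63; the coefficient of h is 22 (from the two edges through B).
So 22·h + 63 = 2·196.5 = 393 ⇒ h = 15.

15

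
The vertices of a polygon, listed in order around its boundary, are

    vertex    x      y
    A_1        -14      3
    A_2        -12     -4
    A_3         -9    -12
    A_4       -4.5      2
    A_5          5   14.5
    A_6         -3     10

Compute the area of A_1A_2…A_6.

138.625

Σ = (92) + (108) + (-72) + (-75.25) + (93.5) + (131) = 277.25
Area = |Σ|/2 = 138.625.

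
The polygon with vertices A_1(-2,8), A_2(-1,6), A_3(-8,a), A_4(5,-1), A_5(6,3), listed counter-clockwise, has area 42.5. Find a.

The doubled signed area Σ (x_i y_{i+1} − x_{i+1} y_i) is linear in a.
With a=0 it equals 127; the coefficient of a is -6 (from the two edges through A_3).
So -6·a + 127 = 2·42.5 = 85 ⇒ a = 7.

7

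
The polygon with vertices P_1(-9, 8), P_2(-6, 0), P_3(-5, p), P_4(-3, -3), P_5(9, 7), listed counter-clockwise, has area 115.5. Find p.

The doubled signed area Σ (x_i y_{i+1} − x_{i+1} y_i) is linear in p.
With p=0 it equals 204; the coefficient of p is -3 (from the two edges through P_3).
So -3·p + 204 = 2·115.5 = 231 ⇒ p = -9.

-9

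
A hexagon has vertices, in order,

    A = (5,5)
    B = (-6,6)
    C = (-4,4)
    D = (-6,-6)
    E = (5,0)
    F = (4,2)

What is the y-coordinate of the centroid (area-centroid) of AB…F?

1

Apply the surveyor's formula. First the cross-terms c_i = x_i·y_{i+1} − x_{i+1}·y_i:
  60, 0, 48, 30, 10, 10  ⇒  2A = 158, A = 79.
Then Σ (y_i + y_{i+1})·c_i = 474, so ȳ = 474 / (6·79) = 1.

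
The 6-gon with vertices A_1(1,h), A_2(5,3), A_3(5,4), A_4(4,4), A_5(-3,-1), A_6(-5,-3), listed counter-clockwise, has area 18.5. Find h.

-1

The doubled signed area Σ (x_i y_{i+1} − x_{i+1} y_i) is linear in h.
With h=0 it equals 27; the coefficient of h is -10 (from the two edges through A_1).
So -10·h + 27 = 2·18.5 = 37 ⇒ h = -1.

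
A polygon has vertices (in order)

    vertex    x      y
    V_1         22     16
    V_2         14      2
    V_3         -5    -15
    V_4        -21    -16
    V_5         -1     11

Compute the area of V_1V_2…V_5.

560

Apply the shoelace formula: 2A = Σ (x_i·y_{i+1} − x_{i+1}·y_i), indices taken mod 5.
V_1→V_2: (22)(2) − (14)(16) = -180
V_2→V_3: (14)(-15) − (-5)(2) = -200
V_3→V_4: (-5)(-16) − (-21)(-15) = -235
V_4→V_5: (-21)(11) − (-1)(-16) = -247
V_5→V_1: (-1)(16) − (22)(11) = -258
Σ = -1120
Area = |Σ|/2 = 560.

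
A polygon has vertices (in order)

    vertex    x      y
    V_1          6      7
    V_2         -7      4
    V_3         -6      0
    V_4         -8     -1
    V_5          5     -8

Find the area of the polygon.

Apply the shoelace formula: 2A = Σ (x_i·y_{i+1} − x_{i+1}·y_i), indices taken mod 5.
Cross-terms: 73, 24, 6, 69, 83  ⇒  Σ = 255
Area = |Σ|/2 = 127.5.

127.5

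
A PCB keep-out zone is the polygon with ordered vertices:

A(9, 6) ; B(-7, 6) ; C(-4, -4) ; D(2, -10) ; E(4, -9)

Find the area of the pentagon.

161.5

Apply the shoelace formula: 2A = Σ (x_i·y_{i+1} − x_{i+1}·y_i), indices taken mod 5.
Cross-terms: 96, 52, 48, 22, 105  ⇒  Σ = 323
Area = |Σ|/2 = 161.5.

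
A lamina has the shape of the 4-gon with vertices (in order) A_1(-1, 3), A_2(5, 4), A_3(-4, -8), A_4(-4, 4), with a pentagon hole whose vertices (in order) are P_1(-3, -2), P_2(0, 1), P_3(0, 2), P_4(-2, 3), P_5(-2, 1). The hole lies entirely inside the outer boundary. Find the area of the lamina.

43.5

Outer boundary:
Cross-terms: -19, -24, -48, -8  ⇒  Σ = -99
Area = |Σ|/2 = 49.5.
Hole:
Σ = (-3) + (0) + (4) + (4) + (7) = 12
Area = |Σ|/2 = 6.
Net area = 49.5 − 6 = 43.5.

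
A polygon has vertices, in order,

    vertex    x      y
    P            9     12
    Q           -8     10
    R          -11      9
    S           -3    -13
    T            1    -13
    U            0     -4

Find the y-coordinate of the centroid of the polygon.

523/239

Apply Gauss's area formula. First the cross-terms c_i = x_i·y_{i+1} − x_{i+1}·y_i:
  186, 38, 170, 52, -4, 36  ⇒  2A = 478, A = 239.
Then Σ (y_i + y_{i+1})·c_i = 3138, so ȳ = 3138 / (6·239) = 523/239.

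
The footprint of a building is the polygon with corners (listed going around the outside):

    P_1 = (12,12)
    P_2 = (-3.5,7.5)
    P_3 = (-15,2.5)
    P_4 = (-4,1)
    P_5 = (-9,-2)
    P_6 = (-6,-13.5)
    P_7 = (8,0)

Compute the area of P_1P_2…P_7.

Σ = (132) + (103.75) + (-5) + (17) + (109.5) + (108) + (96) = 561.25
Area = |Σ|/2 = 280.625.

280.625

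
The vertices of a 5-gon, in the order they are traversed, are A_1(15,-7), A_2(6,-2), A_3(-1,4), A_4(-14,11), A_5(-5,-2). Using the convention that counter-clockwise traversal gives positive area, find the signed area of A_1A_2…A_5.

113.5

Cross-terms: 12, 22, 45, 83, 65  ⇒  Σ = 227
Signed area = Σ/2 = 113.5 (positive ⇒ counter-clockwise traversal).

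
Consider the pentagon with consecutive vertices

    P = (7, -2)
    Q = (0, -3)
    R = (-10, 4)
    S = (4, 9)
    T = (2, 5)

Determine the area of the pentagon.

P→Q: (7)(-3) − (0)(-2) = -21
Q→R: (0)(4) − (-10)(-3) = -30
R→S: (-10)(9) − (4)(4) = -106
S→T: (4)(5) − (2)(9) = 2
T→P: (2)(-2) − (7)(5) = -39
Σ = -194
Area = |Σ|/2 = 97.

97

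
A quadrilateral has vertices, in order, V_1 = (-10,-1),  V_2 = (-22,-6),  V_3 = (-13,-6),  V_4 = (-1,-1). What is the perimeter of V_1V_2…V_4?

44

|V_1V_2| = √((-12)² + (-5)²) = √169 = 13
|V_2V_3| = √((9)² + (0)²) = √81 = 9
|V_3V_4| = √((12)² + (5)²) = √169 = 13
|V_4V_1| = √((-9)² + (0)²) = √81 = 9
Perimeter = 13 + 9 + 13 + 9 = 44.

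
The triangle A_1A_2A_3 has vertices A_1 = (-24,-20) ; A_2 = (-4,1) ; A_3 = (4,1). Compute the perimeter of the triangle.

|A_1A_2| = √((20)² + (21)²) = √841 = 29
|A_2A_3| = √((8)² + (0)²) = √64 = 8
|A_3A_1| = √((-28)² + (-21)²) = √1225 = 35
Perimeter = 29 + 8 + 35 = 72.

72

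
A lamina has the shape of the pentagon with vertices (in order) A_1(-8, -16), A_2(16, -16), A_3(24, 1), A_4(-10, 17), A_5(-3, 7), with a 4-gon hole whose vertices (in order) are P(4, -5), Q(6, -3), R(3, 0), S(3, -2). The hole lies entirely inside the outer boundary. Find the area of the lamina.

636.5

Outer boundary:
Σ = (384) + (400) + (418) + (-19) + (104) = 1287
Area = |Σ|/2 = 643.5.
Hole:
Σ = (18) + (9) + (-6) + (-7) = 14
Area = |Σ|/2 = 7.
Net area = 643.5 − 7 = 636.5.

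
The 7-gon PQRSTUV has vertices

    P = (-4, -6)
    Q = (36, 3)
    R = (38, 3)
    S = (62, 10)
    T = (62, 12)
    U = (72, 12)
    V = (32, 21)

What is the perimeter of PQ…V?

|PQ| = √((40)² + (9)²) = √1681 = 41
|QR| = √((2)² + (0)²) = √4 = 2
|RS| = √((24)² + (7)²) = √625 = 25
|ST| = √((0)² + (2)²) = √4 = 2
|TU| = √((10)² + (0)²) = √100 = 10
|UV| = √((-40)² + (9)²) = √1681 = 41
|VP| = √((-36)² + (-27)²) = √2025 = 45
Perimeter = 41 + 2 + 25 + 2 + 10 + 41 + 45 = 166.

166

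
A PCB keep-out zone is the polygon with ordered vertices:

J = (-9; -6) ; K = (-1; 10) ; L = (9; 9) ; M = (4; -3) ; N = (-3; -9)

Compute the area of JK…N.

Σ = (-96) + (-99) + (-63) + (-45) + (-63) = -366
Area = |Σ|/2 = 183.

183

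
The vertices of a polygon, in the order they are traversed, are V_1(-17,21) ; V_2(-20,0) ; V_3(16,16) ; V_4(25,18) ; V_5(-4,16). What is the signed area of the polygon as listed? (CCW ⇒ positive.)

Apply the surveyor's formula: 2A = Σ (x_i·y_{i+1} − x_{i+1}·y_i), indices taken mod 5.
V_1→V_2: (-17)(0) − (-20)(21) = 420
V_2→V_3: (-20)(16) − (16)(0) = -320
V_3→V_4: (16)(18) − (25)(16) = -112
V_4→V_5: (25)(16) − (-4)(18) = 472
V_5→V_1: (-4)(21) − (-17)(16) = 188
Σ = 648
Signed area = Σ/2 = 324 (positive ⇒ counter-clockwise traversal).

324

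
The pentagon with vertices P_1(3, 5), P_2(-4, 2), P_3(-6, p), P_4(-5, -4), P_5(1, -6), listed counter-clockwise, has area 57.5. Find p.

Write out the shoelace sum; only the two edges meeting at P_3 involve p:
2·Area = [((-4)·p − (-6)·2) + ((-6)·(-4) − (-5)·p)] + 83
       = 1·p + 119 = 115
⇒ p = -4.

-4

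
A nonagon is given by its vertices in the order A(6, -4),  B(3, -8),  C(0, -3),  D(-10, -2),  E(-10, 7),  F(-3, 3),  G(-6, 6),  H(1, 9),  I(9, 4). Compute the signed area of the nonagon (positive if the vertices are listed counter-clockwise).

-185.5

Apply the shoelace (surveyor's) formula: 2A = Σ (x_i·y_{i+1} − x_{i+1}·y_i), indices taken mod 9.
Σ = (-36) + (-9) + (-30) + (-90) + (-9) + (0) + (-60) + (-77) + (-60) = -371
Signed area = Σ/2 = -185.5 (negative ⇒ clockwise traversal).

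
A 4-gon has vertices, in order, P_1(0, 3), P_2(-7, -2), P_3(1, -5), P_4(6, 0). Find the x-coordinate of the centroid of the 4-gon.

-17/106

Apply the shoelace (surveyor's) formula. First the cross-terms c_i = x_i·y_{i+1} − x_{i+1}·y_i:
  21, 37, 30, 18  ⇒  2A = 106, A = 53.
Then Σ (x_i + x_{i+1})·c_i = -51, so x̄ = -51 / (6·53) = -17/106.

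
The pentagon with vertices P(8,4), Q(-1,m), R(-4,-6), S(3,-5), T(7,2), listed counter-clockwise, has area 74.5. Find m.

4

Write out the shoelace sum; only the two edges meeting at Q involve m:
2·Area = [(8·m − (-1)·4) + ((-1)·(-6) − (-4)·m)] + 91
       = 12·m + 101 = 149
⇒ m = 4.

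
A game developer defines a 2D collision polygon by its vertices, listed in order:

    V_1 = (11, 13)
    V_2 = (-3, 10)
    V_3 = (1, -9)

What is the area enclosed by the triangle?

139

Apply the shoelace (surveyor's) formula: 2A = Σ (x_i·y_{i+1} − x_{i+1}·y_i), indices taken mod 3.
V_1→V_2: (11)(10) − (-3)(13) = 149
V_2→V_3: (-3)(-9) − (1)(10) = 17
V_3→V_1: (1)(13) − (11)(-9) = 112
Σ = 278
Area = |Σ|/2 = 139.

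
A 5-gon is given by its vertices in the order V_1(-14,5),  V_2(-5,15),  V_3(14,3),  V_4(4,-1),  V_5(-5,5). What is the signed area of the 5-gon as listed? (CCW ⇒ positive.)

Σ = (-185) + (-225) + (-26) + (15) + (45) = -376
Signed area = Σ/2 = -188 (negative ⇒ clockwise traversal).

-188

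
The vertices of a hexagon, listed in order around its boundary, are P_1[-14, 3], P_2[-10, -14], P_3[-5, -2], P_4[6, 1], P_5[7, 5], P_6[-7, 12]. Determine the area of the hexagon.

236

Apply the shoelace (surveyor's) formula: 2A = Σ (x_i·y_{i+1} − x_{i+1}·y_i), indices taken mod 6.
Σ = (226) + (-50) + (7) + (23) + (119) + (147) = 472
Area = |Σ|/2 = 236.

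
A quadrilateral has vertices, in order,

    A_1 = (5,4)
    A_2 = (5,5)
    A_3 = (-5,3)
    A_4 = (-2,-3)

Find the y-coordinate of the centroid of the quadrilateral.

124/73

Apply the surveyor's formula. First the cross-terms c_i = x_i·y_{i+1} − x_{i+1}·y_i:
  5, 40, 21, 7  ⇒  2A = 73, A = 36.5.
Then Σ (y_i + y_{i+1})·c_i = 372, so ȳ = 372 / (6·36.5) = 124/73.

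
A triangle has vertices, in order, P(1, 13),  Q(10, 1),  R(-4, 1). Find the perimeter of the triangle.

42

|PQ| = √((9)² + (-12)²) = √225 = 15
|QR| = √((-14)² + (0)²) = √196 = 14
|RP| = √((5)² + (12)²) = √169 = 13
Perimeter = 15 + 14 + 13 = 42.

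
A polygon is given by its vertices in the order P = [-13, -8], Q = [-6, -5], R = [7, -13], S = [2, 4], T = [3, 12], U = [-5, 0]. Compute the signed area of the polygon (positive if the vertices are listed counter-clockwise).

P→Q: (-13)(-5) − (-6)(-8) = 17
Q→R: (-6)(-13) − (7)(-5) = 113
R→S: (7)(4) − (2)(-13) = 54
S→T: (2)(12) − (3)(4) = 12
T→U: (3)(0) − (-5)(12) = 60
U→P: (-5)(-8) − (-13)(0) = 40
Σ = 296
Signed area = Σ/2 = 148 (positive ⇒ counter-clockwise traversal).

148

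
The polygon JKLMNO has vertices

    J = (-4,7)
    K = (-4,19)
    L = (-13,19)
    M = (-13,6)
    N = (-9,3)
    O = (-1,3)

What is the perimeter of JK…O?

52

|JK| = √((0)² + (12)²) = √144 = 12
|KL| = √((-9)² + (0)²) = √81 = 9
|LM| = √((0)² + (-13)²) = √169 = 13
|MN| = √((4)² + (-3)²) = √25 = 5
|NO| = √((8)² + (0)²) = √64 = 8
|OJ| = √((-3)² + (4)²) = √25 = 5
Perimeter = 12 + 9 + 13 + 5 + 8 + 5 = 52.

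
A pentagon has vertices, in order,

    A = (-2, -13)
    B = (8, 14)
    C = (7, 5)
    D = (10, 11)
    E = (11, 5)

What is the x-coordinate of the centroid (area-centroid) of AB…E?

881/159

Apply Gauss's area formula. First the cross-terms c_i = x_i·y_{i+1} − x_{i+1}·y_i:
  76, -58, 27, -71, -133  ⇒  2A = -159, A = -79.5.
Then Σ (x_i + x_{i+1})·c_i = -2643, so x̄ = -2643 / (6·(-79.5)) = 881/159.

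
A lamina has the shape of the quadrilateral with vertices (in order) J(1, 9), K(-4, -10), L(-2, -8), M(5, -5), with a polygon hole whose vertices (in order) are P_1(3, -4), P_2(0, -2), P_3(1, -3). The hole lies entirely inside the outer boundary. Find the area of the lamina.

68.5

Outer boundary:
Σ = (26) + (12) + (50) + (50) = 138
Area = |Σ|/2 = 69.
Hole:
Cross-terms: -6, 2, 5  ⇒  Σ = 1
Area = |Σ|/2 = 0.5.
Net area = 69 − 0.5 = 68.5.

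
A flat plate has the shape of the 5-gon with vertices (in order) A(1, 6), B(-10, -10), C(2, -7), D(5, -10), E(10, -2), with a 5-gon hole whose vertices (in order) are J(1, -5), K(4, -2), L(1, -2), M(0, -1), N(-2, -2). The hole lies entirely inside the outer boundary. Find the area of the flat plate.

143

Outer boundary:
Apply the shoelace (surveyor's) formula: 2A = Σ (x_i·y_{i+1} − x_{i+1}·y_i), indices taken mod 5.
A→B: (1)(-10) − (-10)(6) = 50
B→C: (-10)(-7) − (2)(-10) = 90
C→D: (2)(-10) − (5)(-7) = 15
D→E: (5)(-2) − (10)(-10) = 90
E→A: (10)(6) − (1)(-2) = 62
Σ = 307
Area = |Σ|/2 = 153.5.
Hole:
Apply the shoelace (surveyor's) formula: 2A = Σ (x_i·y_{i+1} − x_{i+1}·y_i), indices taken mod 5.
Σ = (18) + (-6) + (-1) + (-2) + (12) = 21
Area = |Σ|/2 = 10.5.
Net area = 153.5 − 10.5 = 143.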